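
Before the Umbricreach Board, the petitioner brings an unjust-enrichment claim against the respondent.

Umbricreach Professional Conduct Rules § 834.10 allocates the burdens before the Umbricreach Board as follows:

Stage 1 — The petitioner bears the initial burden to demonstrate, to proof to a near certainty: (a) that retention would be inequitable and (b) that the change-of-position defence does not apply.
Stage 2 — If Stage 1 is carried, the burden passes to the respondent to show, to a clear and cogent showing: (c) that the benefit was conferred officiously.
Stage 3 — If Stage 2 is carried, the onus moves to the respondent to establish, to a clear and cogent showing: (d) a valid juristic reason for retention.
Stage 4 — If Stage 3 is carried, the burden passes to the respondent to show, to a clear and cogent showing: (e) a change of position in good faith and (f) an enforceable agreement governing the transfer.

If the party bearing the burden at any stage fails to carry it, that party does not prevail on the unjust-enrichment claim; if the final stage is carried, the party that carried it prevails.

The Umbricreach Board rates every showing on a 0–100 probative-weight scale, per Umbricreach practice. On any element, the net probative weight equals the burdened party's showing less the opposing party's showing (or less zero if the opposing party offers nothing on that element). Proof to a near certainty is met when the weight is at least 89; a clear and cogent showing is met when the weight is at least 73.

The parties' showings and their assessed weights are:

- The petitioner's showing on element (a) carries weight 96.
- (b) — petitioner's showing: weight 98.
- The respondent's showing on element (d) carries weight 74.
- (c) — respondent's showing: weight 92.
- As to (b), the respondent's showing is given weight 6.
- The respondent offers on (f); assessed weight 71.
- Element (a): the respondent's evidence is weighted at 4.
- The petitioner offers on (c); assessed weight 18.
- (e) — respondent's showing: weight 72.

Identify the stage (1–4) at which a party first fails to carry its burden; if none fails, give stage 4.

stage 4

Stage 1 — burden on petitioner; standard: proof to a near certainty (weight is at least 89).
    (a): 96 − 4 = 92 ≥ 89 [met]
    (b): 98 − 6 = 92 ≥ 89 [met]
  Stage 1 is satisfied; the onus moves to the respondent.
Stage 2 — burden on respondent; standard: a clear and cogent showing (weight is at least 73).
    (c): 92 − 18 = 74 ≥ 73 [met]
  Stage 2 carried; the burden remains with the respondent.
Stage 3 — burden on respondent; standard: a clear and cogent showing (weight is at least 73).
    (d): 74 ≥ 73 [met]
  All elements met. The respondent retains the burden for Stage 4.
Stage 4 — burden on respondent; standard: a clear and cogent showing (weight is at least 73).
    (e): 72 < 73 [not met]
    (f): 71 < 73 [not met]
  The respondent does not carry Stage 4.
The analysis ends at Stage 4; the petitioner prevails.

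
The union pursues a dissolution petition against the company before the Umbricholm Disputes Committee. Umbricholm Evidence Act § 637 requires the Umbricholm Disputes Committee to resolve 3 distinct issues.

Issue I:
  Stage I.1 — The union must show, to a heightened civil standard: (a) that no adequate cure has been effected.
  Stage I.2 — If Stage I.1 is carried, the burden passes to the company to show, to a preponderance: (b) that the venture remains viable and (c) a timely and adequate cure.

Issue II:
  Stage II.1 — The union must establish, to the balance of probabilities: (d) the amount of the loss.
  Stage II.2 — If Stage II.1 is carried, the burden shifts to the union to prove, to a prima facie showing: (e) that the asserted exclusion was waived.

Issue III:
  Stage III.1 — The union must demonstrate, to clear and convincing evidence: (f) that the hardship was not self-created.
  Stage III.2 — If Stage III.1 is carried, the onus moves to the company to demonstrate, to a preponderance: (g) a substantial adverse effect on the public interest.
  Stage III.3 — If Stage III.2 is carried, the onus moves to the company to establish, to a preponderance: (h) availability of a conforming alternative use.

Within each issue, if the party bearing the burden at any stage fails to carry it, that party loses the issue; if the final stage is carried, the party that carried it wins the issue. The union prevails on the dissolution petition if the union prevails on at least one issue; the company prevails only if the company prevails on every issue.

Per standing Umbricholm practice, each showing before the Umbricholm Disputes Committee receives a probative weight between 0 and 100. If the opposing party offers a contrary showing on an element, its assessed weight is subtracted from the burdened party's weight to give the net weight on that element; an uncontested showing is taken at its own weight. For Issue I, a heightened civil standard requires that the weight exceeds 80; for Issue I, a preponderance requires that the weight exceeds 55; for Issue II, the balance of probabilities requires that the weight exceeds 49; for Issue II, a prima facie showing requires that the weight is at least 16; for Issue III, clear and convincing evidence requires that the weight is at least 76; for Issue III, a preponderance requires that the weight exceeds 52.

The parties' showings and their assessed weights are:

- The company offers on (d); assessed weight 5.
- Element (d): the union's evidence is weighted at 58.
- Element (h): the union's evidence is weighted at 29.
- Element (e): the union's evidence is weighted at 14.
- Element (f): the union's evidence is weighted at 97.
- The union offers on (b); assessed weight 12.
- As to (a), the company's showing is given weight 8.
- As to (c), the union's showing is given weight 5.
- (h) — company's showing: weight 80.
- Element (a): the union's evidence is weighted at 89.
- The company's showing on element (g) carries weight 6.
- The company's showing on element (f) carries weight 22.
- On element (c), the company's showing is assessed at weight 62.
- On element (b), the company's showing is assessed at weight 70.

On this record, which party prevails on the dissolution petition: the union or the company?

— Issue I —
Stage I.1 (union, a heightened civil standard, weight exceeds 80): (a) net 89−8=81 > 80 — meets.
  Stage I.1 carried; the burden shifts to the company.
Stage I.2 (company, a preponderance, weight exceeds 55): (b) net 70−12=58 > 55 — meets; (c) net 62−5=57 > 55 — meets.
  The company carries the last stage.
Every stage carried; the company prevails on this issue.
— Issue II —
At Stage II.1 the union must meet the balance of probabilities (weight exceeds 49): on (d) the weight is 58 less the opposing 5 gives net 53, > 49, so (d) meets the standard.
  Stage II.1 carried; the burden remains with the union.
At Stage II.2 the union must meet a prima facie showing (weight is at least 16): on (e) the weight is 14, < 16, so (e) does not meet the standard.
  Stage II.2 not carried; the union fails its burden.
So the company prevails on this issue.
— Issue III —
Stage III.1 — burden on union; standard: clear and convincing evidence (weight is at least 76).
    (f): 97 − 22 = 75 < 76 [not met]
  The union does not carry Stage III.1.
The analysis ends at Stage III.1; the company prevails on this issue.
Per-issue: Issue I → company; Issue II → company; Issue III → company. The union must prevail on at least one issue; overall, the company prevails.

company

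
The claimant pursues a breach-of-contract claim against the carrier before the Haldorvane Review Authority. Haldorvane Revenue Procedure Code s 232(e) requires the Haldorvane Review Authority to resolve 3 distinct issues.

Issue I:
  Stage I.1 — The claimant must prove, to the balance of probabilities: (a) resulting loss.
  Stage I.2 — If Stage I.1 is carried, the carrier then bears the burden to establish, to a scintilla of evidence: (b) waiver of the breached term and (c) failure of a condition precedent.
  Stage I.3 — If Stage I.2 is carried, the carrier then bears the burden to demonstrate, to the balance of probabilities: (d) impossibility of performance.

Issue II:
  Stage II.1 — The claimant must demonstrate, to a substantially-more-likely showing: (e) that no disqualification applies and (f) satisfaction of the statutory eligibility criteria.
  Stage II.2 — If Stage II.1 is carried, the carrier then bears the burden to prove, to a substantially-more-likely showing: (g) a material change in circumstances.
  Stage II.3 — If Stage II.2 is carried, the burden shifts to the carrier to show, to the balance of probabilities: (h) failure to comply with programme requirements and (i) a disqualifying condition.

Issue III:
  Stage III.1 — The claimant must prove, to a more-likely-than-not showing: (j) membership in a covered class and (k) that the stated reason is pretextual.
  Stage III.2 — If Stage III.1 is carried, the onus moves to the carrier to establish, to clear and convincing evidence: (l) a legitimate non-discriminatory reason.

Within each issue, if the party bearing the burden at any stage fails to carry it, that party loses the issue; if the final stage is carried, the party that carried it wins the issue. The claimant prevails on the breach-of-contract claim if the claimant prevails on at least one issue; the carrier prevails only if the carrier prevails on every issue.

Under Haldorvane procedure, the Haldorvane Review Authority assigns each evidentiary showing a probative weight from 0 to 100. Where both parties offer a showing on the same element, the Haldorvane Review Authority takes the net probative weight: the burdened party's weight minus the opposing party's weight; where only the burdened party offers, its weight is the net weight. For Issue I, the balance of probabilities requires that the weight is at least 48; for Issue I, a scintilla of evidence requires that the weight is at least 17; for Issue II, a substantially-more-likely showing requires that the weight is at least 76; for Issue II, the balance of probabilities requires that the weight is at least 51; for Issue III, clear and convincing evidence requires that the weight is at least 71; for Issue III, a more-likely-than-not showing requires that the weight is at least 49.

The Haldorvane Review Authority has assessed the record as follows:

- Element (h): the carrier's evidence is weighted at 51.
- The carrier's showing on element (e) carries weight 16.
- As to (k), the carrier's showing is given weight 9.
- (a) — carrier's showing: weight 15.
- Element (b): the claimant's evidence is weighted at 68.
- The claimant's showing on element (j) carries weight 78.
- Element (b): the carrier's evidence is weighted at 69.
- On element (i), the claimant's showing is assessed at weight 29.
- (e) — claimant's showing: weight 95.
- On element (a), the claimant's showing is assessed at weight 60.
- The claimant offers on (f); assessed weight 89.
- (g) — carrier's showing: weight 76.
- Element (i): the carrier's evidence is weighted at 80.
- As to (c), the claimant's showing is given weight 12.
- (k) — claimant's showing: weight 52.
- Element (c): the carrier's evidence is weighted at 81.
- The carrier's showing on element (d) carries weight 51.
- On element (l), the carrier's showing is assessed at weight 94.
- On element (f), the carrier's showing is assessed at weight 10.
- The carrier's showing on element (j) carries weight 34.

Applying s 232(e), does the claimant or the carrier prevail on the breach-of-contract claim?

— Issue I —
Stage I.1 (claimant, the balance of probabilities, weight is at least 48): (a) net 60−15=45 < 48 — fails.
  Not every element is met, so the claimant fails to carry Stage I.1.
So the carrier prevails on this issue.
— Issue II —
Stage II.1 — burden on claimant; standard: a substantially-more-likely showing (weight is at least 76).
    (e): 95 − 16 = 79 ≥ 76 [met]
    (f): 89 − 10 = 79 ≥ 76 [met]
  The claimant carries Stage II.1; the carrier now bears the burden.
Stage II.2 — burden on carrier; standard: a substantially-more-likely showing (weight is at least 76).
    (g): 76 ≥ 76 [met]
  All elements met. The carrier retains the burden for Stage II.3.
Stage II.3 — burden on carrier; standard: the balance of probabilities (weight is at least 51).
    (h): 51 ≥ 51 [met]
    (i): 80 − 29 = 51 ≥ 51 [met]
  All elements met at the final stage.
All stages carried — the carrier prevails on this issue.
— Issue III —
At Stage III.1 the claimant must meet a more-likely-than-not showing (weight is at least 49): on (j) the weight is 78 less the opposing 34 gives net 44, which does not reach 49, so (j) does not meet the standard; on (k) the weight is 52 less the opposing 9 gives net 43, which does not reach 49, so (k) does not meet the standard.
  The claimant does not carry Stage III.1.
The carrier prevails on this issue.
Per-issue: Issue I → carrier; Issue II → carrier; Issue III → carrier. The claimant must prevail on at least one issue; overall, the carrier prevails.

carrier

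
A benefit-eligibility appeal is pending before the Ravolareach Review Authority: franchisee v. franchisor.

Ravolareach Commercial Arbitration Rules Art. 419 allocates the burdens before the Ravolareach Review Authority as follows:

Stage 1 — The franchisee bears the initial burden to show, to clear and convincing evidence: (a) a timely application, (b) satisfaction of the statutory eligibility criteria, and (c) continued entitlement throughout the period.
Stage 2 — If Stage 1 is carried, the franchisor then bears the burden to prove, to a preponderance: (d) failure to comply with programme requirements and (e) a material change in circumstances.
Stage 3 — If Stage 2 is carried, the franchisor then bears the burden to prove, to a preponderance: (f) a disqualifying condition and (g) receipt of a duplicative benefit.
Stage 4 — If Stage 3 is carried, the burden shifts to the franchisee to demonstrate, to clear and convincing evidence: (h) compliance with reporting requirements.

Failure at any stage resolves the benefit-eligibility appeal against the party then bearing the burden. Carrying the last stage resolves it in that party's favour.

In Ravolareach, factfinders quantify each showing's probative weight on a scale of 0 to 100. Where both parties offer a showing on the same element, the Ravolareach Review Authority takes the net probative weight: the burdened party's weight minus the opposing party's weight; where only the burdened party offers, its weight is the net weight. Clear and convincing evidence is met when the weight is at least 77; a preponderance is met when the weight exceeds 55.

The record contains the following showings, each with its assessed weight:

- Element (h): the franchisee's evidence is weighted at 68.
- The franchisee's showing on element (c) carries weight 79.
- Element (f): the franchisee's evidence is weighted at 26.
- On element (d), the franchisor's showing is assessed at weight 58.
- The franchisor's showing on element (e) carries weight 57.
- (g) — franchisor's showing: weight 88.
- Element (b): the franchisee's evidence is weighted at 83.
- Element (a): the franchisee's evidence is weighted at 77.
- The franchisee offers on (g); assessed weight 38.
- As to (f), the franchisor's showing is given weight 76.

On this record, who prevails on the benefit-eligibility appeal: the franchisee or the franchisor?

Stage 1 (franchisee, clear and convincing evidence, weight is at least 77): (a) 77 ≥ 77 — meets; (b) 83 ≥ 77 — meets; (c) 79 ≥ 77 — meets.
  The franchisee carries Stage 1; the franchisor now bears the burden.
Stage 2 (franchisor, a preponderance, weight exceeds 55): (d) 58 > 55 — meets; (e) 57 > 55 — meets.
  Stage 2 is satisfied; the franchisor continues to bear the burden.
Stage 3 (franchisor, a preponderance, weight exceeds 55): (f) net 76−26=50 ≤ 55 — fails; (g) net 88−38=50 ≤ 55 — fails.
  Stage 3 not carried; the franchisor fails its burden.
The analysis ends at Stage 3; the franchisee prevails.

franchisee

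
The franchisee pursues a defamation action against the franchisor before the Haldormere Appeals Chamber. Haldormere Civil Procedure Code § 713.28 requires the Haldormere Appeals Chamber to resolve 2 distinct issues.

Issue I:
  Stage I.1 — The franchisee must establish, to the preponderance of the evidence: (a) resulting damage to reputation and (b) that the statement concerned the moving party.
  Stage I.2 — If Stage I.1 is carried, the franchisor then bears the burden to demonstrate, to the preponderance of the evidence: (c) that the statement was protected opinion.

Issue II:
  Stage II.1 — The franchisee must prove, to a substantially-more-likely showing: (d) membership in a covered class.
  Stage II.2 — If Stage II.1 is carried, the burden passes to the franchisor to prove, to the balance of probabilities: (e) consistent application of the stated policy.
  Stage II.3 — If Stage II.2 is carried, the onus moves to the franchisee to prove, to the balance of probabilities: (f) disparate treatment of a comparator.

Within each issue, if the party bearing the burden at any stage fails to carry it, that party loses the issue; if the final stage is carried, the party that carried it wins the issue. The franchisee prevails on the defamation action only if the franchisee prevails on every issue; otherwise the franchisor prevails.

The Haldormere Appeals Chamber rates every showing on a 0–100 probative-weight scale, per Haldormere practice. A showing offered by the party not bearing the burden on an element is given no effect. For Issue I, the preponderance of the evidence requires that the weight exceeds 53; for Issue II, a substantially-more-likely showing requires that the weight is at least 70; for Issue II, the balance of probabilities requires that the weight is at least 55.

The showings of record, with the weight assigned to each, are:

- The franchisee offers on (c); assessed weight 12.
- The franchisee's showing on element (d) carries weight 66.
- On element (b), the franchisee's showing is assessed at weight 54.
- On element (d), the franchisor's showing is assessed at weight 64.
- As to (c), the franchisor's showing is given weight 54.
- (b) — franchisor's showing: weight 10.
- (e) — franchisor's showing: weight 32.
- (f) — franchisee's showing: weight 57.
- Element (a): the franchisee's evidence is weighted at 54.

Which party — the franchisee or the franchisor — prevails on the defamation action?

franchisor

— Issue I —
At Stage I.1 the franchisee must meet the preponderance of the evidence (weight exceeds 53): on (a) the weight is 54, > 53, so (a) meets the standard; on (b) the weight is 54 (the franchisor's 10 is given no effect), > 53, so (b) meets the standard.
  All elements met. The burden passes to the franchisor.
At Stage I.2 the franchisor must meet the preponderance of the evidence (weight exceeds 53): on (c) the weight is 54 (the franchisee's 12 is given no effect), which does exceed 53, so (c) meets the standard.
  Stage I.2 carried; the final stage is satisfied.
With every stage satisfied, the franchisor prevails on this issue.
— Issue II —
Stage II.1 (franchisee, a substantially-more-likely showing, weight is at least 70): (d) 66 (franchisor's 64 disregarded) < 70 — fails.
  Stage II.1 not carried; the franchisee fails its burden.
The analysis ends at Stage II.1; the franchisor prevails on this issue.
Per-issue: Issue I → franchisor; Issue II → franchisor. The franchisee must prevail on every issue; overall, the franchisor prevails.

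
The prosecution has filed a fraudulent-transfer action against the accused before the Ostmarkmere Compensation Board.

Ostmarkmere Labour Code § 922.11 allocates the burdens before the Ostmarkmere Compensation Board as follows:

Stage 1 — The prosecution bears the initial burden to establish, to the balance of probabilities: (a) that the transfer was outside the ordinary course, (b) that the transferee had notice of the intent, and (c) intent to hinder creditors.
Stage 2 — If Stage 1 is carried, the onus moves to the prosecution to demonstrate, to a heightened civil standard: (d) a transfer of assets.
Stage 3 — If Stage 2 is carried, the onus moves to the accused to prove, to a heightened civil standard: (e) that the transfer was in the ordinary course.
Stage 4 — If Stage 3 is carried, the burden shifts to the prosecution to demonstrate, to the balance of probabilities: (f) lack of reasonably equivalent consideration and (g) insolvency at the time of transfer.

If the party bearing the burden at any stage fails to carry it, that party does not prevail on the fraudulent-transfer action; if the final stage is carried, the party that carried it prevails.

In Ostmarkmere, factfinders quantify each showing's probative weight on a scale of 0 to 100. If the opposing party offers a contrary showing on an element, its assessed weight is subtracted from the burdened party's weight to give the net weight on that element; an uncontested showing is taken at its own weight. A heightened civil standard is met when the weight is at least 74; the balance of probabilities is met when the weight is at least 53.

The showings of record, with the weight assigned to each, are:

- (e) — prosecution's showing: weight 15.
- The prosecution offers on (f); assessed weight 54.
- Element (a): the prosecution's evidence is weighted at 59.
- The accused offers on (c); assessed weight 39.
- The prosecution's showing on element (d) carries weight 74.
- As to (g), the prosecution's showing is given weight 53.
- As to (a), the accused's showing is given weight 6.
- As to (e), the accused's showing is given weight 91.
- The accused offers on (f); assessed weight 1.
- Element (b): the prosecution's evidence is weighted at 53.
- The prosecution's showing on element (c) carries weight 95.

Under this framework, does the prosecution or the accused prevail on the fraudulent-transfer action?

prosecution

Stage 1 (prosecution, the balance of probabilities, weight is at least 53): (a) net 59−6=53 ≥ 53 — meets; (b) 53 ≥ 53 — meets; (c) net 95−39=56 ≥ 53 — meets.
  Stage 1 carried; the burden remains with the prosecution.
Stage 2 (prosecution, a heightened civil standard, weight is at least 74): (d) 74 ≥ 74 — meets.
  The prosecution carries Stage 2; the accused now bears the burden.
Stage 3 (accused, a heightened civil standard, weight is at least 74): (e) net 91−15=76 ≥ 74 — meets.
  Stage 3 is satisfied; the onus moves to the prosecution.
Stage 4 (prosecution, the balance of probabilities, weight is at least 53): (f) net 54−1=53 ≥ 53 — meets; (g) 53 ≥ 53 — meets.
  Stage 4 carried; the final stage is satisfied.
Every stage carried; the prosecution prevails.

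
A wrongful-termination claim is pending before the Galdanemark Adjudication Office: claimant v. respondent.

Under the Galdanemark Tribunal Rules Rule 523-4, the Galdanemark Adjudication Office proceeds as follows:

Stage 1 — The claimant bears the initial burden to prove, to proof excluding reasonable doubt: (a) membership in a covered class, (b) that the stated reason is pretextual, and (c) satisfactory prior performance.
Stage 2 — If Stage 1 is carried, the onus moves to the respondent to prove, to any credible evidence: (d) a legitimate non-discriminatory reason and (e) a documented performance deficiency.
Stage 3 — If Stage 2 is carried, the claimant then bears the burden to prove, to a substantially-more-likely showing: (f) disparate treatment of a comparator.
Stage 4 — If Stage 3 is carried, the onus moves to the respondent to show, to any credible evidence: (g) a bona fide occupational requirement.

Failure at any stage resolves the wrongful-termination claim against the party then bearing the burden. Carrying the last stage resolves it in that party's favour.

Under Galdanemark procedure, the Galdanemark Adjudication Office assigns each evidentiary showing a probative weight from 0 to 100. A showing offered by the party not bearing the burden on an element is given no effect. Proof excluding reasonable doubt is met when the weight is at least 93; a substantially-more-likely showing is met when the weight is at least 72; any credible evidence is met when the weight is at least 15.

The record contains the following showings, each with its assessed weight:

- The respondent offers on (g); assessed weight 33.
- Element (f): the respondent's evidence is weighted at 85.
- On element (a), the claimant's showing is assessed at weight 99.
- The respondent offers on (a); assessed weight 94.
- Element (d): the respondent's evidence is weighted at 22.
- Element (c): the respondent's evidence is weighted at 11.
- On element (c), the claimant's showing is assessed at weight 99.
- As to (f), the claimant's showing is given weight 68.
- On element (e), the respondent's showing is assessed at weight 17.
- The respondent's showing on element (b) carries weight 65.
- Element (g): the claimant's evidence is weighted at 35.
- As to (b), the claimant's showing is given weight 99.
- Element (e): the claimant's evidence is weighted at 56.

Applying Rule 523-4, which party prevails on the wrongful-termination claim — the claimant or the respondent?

Stage 1 (claimant, proof excluding reasonable doubt, weight is at least 93): (a) 99 (respondent's 94 disregarded) ≥ 93 — meets; (b) 99 (respondent's 65 disregarded) ≥ 93 — meets; (c) 99 (respondent's 11 disregarded) ≥ 93 — meets.
  Stage 1 is satisfied; the onus moves to the respondent.
Stage 2 (respondent, any credible evidence, weight is at least 15): (d) 22 ≥ 15 — meets; (e) 17 (claimant's 56 disregarded) ≥ 15 — meets.
  Stage 2 carried; the burden shifts to the claimant.
Stage 3 (claimant, a substantially-more-likely showing, weight is at least 72): (f) 68 (respondent's 85 disregarded) < 72 — fails.
  Not every element is met, so the claimant fails to carry Stage 3.
So the respondent prevails.

respondent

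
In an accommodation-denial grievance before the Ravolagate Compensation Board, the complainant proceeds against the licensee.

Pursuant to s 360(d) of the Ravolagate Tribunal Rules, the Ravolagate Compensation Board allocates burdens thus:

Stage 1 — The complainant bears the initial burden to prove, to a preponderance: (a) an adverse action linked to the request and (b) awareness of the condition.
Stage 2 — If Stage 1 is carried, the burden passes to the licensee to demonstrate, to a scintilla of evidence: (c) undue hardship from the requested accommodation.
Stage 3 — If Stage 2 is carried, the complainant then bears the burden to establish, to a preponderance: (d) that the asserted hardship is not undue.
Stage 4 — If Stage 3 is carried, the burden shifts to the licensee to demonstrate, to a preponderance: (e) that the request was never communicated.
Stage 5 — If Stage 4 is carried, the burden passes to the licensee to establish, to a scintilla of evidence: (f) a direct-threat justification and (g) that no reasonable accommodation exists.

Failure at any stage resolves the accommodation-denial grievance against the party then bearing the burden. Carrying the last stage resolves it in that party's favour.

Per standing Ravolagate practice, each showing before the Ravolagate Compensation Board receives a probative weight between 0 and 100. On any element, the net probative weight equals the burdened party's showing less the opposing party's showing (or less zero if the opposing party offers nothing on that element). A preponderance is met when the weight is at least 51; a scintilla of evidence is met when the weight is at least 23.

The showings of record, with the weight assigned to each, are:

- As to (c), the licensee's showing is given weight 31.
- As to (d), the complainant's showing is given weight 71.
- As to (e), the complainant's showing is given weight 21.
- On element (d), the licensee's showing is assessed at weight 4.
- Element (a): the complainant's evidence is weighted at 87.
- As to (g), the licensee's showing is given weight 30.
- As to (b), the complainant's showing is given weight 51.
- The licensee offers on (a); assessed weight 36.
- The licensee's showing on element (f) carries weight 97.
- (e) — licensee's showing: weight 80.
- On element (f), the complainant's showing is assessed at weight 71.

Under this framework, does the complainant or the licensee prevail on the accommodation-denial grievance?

licensee

Stage 1 (complainant, a preponderance, weight is at least 51): (a) net 87−36=51 ≥ 51 — meets; (b) 51 ≥ 51 — meets.
  Stage 1 is satisfied; the onus moves to the licensee.
Stage 2 (licensee, a scintilla of evidence, weight is at least 23): (c) 31 ≥ 23 — meets.
  Stage 2 carried; the burden shifts to the complainant.
Stage 3 (complainant, a preponderance, weight is at least 51): (d) net 71−4=67 ≥ 51 — meets.
  The complainant carries Stage 3; the licensee now bears the burden.
Stage 4 (licensee, a preponderance, weight is at least 51): (e) net 80−21=59 ≥ 51 — meets.
  All elements met. The licensee retains the burden for Stage 5.
Stage 5 (licensee, a scintilla of evidence, weight is at least 23): (f) net 97−71=26 ≥ 23 — meets; (g) 30 ≥ 23 — meets.
  Stage 5 carried; the final stage is satisfied.
All stages carried — the licensee prevails.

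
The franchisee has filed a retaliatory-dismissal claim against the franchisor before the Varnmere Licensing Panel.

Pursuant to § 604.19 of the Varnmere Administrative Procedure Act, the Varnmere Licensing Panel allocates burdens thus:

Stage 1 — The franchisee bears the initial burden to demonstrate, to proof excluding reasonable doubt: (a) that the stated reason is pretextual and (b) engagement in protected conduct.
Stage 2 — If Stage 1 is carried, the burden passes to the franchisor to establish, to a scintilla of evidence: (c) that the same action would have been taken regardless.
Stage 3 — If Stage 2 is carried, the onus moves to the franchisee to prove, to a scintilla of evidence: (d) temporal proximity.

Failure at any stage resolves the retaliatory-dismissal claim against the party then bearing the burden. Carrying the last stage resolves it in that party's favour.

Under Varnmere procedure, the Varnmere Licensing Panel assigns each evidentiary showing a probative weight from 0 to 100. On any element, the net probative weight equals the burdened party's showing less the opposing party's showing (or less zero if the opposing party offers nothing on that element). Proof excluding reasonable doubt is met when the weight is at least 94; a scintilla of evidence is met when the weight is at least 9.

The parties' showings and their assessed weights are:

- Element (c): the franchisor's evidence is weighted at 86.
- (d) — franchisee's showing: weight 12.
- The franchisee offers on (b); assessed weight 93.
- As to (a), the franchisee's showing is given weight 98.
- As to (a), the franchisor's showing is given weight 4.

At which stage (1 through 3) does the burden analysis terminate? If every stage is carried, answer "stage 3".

stage 1

Stage 1 — burden on franchisee; standard: proof excluding reasonable doubt (weight is at least 94).
    (a): 98 − 4 = 94 ≥ 94 [met]
    (b): 93 < 94 [not met]
  Stage 1 not carried; the franchisee fails its burden.
The analysis ends at Stage 1; the franchisor prevails.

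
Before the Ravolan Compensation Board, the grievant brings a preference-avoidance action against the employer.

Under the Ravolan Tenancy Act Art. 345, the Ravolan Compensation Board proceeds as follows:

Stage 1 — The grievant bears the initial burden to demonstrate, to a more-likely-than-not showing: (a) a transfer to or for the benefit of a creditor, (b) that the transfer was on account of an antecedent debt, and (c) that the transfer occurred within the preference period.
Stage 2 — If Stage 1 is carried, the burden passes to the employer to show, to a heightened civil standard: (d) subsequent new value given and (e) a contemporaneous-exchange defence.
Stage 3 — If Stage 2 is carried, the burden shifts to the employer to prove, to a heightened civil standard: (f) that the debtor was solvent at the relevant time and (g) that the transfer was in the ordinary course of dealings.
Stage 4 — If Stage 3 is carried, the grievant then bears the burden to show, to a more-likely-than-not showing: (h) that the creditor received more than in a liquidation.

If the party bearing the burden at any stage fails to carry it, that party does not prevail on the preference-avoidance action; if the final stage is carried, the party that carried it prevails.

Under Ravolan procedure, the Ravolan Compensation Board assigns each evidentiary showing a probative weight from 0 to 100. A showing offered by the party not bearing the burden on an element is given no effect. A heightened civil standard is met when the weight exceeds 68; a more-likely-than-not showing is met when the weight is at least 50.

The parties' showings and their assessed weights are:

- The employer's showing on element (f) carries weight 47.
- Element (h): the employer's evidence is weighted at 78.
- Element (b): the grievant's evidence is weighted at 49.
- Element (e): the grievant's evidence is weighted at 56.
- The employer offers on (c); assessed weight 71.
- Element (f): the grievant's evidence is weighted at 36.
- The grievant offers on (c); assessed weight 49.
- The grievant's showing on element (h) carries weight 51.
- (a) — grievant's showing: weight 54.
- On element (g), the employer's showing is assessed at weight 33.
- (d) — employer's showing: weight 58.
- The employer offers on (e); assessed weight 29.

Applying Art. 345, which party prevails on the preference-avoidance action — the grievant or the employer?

employer

Stage 1 (grievant, a more-likely-than-not showing, weight is at least 50): (a) 54 ≥ 50 — meets; (b) 49 < 50 — fails; (c) 49 (employer's 71 disregarded) < 50 — fails.
  Not every element is met, so the grievant fails to carry Stage 1.
So the employer prevails.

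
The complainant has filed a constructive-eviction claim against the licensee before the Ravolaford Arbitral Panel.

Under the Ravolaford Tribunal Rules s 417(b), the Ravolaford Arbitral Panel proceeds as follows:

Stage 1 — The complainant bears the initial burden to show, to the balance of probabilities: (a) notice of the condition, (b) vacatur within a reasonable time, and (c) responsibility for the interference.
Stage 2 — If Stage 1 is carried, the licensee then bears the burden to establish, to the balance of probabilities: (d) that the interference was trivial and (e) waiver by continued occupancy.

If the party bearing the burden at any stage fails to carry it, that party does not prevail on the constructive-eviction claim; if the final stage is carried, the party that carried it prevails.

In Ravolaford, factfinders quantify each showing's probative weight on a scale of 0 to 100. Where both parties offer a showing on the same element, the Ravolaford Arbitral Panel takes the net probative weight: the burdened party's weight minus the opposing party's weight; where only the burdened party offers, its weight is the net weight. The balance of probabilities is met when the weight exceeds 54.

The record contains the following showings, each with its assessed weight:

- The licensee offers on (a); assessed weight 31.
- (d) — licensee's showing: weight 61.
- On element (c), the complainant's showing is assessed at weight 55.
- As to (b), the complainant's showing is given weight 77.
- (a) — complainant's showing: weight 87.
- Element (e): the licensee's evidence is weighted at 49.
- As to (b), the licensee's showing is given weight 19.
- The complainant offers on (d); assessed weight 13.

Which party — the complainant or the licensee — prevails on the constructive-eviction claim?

complainant

Stage 1 — burden on complainant; standard: the balance of probabilities (weight exceeds 54).
    (a): 87 − 31 = 56 > 54 [met]
    (b): 77 − 19 = 58 > 54 [met]
    (c): 55 > 54 [met]
  The complainant carries Stage 1; the licensee now bears the burden.
Stage 2 — burden on licensee; standard: the balance of probabilities (weight exceeds 54).
    (d): 61 − 13 = 48 ≤ 54 [not met]
    (e): 49 ≤ 54 [not met]
  The licensee does not carry Stage 2.
The complainant prevails.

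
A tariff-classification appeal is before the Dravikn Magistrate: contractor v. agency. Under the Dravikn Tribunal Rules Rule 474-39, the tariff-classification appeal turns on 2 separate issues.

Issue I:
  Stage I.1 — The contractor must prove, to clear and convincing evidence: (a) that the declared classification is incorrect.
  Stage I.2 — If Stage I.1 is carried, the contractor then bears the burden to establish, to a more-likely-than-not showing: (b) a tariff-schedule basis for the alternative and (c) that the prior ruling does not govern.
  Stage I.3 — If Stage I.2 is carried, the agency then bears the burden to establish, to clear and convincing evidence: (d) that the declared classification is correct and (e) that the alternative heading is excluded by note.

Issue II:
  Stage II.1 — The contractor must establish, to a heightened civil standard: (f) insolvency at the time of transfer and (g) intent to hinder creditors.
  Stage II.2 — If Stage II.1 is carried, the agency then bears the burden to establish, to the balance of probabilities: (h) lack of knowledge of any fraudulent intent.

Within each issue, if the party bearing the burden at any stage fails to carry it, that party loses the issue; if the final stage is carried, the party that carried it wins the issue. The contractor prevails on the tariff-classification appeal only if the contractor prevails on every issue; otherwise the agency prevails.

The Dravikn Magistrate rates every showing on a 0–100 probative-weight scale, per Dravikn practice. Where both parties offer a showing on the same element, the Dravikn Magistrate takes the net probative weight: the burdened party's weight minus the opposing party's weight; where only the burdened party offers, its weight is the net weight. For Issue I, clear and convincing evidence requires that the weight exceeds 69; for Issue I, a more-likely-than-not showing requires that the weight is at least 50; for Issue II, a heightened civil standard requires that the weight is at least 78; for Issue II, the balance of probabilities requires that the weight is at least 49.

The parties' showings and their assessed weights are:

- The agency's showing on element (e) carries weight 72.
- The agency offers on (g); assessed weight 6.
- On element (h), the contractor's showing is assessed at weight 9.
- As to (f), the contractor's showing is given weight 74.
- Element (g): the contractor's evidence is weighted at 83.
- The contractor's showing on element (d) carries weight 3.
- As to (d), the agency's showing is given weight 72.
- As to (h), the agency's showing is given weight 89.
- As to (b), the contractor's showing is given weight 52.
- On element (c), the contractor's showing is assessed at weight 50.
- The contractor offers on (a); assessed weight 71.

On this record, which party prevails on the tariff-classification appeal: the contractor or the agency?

— Issue I —
Stage I.1 (contractor, clear and convincing evidence, weight exceeds 69): (a) 71 > 69 — meets.
  Stage I.1 carried; the burden remains with the contractor.
Stage I.2 (contractor, a more-likely-than-not showing, weight is at least 50): (b) 52 ≥ 50 — meets; (c) 50 ≥ 50 — meets.
  Stage I.2 is satisfied; the onus moves to the agency.
Stage I.3 (agency, clear and convincing evidence, weight exceeds 69): (d) net 72−3=69 ≤ 69 — fails; (e) 72 > 69 — meets.
  The agency does not carry Stage I.3.
The contractor prevails on this issue.
— Issue II —
Stage II.1 (contractor, a heightened civil standard, weight is at least 78): (f) 74 < 78 — fails; (g) net 83−6=77 < 78 — fails.
  The contractor does not carry Stage II.1.
So the agency prevails on this issue.
Per-issue: Issue I → contractor; Issue II → agency. The contractor must prevail on every issue; overall, the agency prevails.

agency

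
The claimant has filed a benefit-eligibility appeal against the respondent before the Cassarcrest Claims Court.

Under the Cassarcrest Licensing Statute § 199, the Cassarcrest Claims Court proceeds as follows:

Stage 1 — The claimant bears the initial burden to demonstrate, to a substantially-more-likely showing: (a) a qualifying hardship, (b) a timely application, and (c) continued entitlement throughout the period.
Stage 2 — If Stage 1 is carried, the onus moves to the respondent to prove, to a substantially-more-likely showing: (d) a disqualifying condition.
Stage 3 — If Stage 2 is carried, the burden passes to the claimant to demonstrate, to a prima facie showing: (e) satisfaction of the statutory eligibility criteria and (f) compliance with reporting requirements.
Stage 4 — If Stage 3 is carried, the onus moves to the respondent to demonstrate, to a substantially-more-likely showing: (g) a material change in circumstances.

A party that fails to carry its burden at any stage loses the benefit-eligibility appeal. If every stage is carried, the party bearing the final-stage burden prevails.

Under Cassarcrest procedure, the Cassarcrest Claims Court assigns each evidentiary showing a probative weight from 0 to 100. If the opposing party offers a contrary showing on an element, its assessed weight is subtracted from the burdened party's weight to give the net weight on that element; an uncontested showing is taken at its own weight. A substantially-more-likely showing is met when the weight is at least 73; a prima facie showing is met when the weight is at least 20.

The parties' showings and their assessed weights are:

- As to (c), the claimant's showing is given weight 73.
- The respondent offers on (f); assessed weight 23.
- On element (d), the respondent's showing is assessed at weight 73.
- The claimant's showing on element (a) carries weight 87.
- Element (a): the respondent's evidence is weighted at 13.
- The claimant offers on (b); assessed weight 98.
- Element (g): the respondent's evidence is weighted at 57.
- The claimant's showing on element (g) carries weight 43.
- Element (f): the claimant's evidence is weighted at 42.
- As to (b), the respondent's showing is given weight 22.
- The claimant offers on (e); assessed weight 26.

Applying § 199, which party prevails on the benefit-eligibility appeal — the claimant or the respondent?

respondent

Stage 1 (claimant, a substantially-more-likely showing, weight is at least 73): (a) net 87−13=74 ≥ 73 — meets; (b) net 98−22=76 ≥ 73 — meets; (c) 73 ≥ 73 — meets.
  The claimant carries Stage 1; the respondent now bears the burden.
Stage 2 (respondent, a substantially-more-likely showing, weight is at least 73): (d) 73 ≥ 73 — meets.
  Stage 2 carried; the burden shifts to the claimant.
Stage 3 (claimant, a prima facie showing, weight is at least 20): (e) 26 ≥ 20 — meets; (f) net 42−23=19 < 20 — fails.
  Stage 3 not carried; the claimant fails its burden.
The analysis ends at Stage 3; the respondent prevails.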